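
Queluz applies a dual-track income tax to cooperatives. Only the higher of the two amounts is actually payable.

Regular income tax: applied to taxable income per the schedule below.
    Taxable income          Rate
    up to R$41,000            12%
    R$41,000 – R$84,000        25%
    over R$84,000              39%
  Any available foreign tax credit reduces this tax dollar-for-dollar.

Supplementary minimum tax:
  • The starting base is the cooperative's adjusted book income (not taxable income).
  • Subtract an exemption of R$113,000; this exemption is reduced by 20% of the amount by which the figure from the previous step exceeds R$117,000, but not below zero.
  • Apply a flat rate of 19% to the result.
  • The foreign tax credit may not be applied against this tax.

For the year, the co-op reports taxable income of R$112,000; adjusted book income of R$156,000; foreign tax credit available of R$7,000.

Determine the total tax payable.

Supplementary minimum tax:
  Base (adjusted book income): R$156,000
  Exemption: R$113,000 − 20% × (R$156,000 − R$117,000) = R$113,000 − R$7,800 = R$105,200
  Base: R$156,000 − R$105,200 = R$50,800
  R$50,800 × 19% = R$9,652

Regular income tax:
  R$41,000 × 12% = R$4,920
  R$43,000 × 25% = R$10,750
  R$28,000 × 39% = R$10,920
  → R$26,590
  Less foreign tax credit R$7,000 → R$19,590

R$19,590 > R$9,652, so the regular income tax governs.

R$19,590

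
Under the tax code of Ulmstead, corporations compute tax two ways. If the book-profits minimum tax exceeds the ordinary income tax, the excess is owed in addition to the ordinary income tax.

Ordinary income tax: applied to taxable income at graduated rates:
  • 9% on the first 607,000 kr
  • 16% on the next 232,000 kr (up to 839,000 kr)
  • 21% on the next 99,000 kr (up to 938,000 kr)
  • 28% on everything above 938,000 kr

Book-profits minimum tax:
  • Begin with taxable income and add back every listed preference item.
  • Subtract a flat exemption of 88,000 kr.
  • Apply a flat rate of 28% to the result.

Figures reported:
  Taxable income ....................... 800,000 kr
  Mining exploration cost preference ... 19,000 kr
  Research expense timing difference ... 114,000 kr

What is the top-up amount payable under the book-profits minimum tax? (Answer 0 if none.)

Book-profits minimum tax:
  Adjusted income: 800,000 kr + 19,000 kr + 114,000 kr = 933,000 kr
  Less exemption 88,000 kr → base 845,000 kr
  845,000 kr × 28% = 236,600 kr

Ordinary income tax:
  607,000 kr × 9% = 54,630 kr
  193,000 kr × 16% = 30,880 kr
  → 85,510 kr

Excess of book-profits minimum tax over ordinary income tax: 236,600 kr − 85,510 kr = 151,090 kr.

151,090 kr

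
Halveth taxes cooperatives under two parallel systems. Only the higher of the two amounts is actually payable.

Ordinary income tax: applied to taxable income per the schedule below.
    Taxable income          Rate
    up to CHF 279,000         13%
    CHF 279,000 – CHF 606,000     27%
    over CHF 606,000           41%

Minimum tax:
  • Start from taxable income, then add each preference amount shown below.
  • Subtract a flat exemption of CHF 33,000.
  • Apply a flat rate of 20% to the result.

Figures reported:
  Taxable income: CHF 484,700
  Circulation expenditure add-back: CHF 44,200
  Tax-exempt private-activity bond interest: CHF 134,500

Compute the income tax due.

Minimum tax:
  Adjusted income: CHF 484,700 + CHF 44,200 + CHF 134,500 = CHF 663,400
  Less exemption CHF 33,000 → base CHF 630,400
  CHF 630,400 × 20% = CHF 126,080

Ordinary income tax:
  CHF 279,000 × 13% = CHF 36,270
  CHF 205,700 × 27% = CHF 55,539
  → CHF 91,809

CHF 126,080 > CHF 91,809, so the minimum tax is the binding amount.

CHF 126,080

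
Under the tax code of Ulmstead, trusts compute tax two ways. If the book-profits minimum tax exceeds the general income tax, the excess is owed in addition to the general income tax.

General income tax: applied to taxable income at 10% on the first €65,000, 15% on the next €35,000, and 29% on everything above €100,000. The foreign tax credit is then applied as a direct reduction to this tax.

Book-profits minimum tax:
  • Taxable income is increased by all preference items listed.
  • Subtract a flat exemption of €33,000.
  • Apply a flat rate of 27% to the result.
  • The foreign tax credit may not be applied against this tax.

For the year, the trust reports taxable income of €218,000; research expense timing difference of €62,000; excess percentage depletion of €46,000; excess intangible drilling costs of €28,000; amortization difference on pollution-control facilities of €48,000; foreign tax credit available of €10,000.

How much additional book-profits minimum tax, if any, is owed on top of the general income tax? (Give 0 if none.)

Book-profits minimum tax:
  Adjusted income: €218,000 + €62,000 + €46,000 + €28,000 + €48,000 = €402,000
  Less exemption €33,000 → base €369,000
  €369,000 × 27% = €99,630

General income tax:
  €65,000 × 10% = €6,500
  €35,000 × 15% = €5,250
  €118,000 × 29% = €34,220
  → €45,970
  Less foreign tax credit €10,000 → €35,970

Excess of book-profits minimum tax over general income tax: €99,630 − €35,970 = €63,660.

€63,660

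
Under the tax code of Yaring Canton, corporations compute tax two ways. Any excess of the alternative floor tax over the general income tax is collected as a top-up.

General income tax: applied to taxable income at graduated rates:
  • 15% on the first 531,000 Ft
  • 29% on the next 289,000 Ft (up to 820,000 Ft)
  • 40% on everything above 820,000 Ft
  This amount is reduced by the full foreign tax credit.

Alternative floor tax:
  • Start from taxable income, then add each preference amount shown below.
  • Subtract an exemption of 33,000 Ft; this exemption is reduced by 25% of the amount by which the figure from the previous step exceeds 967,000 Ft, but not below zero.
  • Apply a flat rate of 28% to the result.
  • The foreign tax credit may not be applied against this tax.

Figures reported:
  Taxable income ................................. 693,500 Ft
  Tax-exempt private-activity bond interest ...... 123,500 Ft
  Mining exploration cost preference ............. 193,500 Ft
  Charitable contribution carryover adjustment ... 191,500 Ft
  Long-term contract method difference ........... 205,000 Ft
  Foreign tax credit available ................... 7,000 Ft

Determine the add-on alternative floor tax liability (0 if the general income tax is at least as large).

274,185 Ft

Alternative floor tax:
  Adjusted income: 693,500 Ft + 123,500 Ft + 193,500 Ft + 191,500 Ft + 205,000 Ft = 1,407,000 Ft
  Exemption: 25% × (1,407,000 Ft − 967,000 Ft) = 110,000 Ft ≥ 33,000 Ft, so the exemption is fully phased out
  Base: 1,407,000 Ft − 0 Ft = 1,407,000 Ft
  1,407,000 Ft × 28% = 393,960 Ft

General income tax:
  531,000 Ft × 15% = 79,650 Ft
  162,500 Ft × 29% = 47,125 Ft
  → 126,775 Ft
  Less foreign tax credit 7,000 Ft → 119,775 Ft

Excess of alternative floor tax over general income tax: 393,960 Ft − 119,775 Ft = 274,185 Ft.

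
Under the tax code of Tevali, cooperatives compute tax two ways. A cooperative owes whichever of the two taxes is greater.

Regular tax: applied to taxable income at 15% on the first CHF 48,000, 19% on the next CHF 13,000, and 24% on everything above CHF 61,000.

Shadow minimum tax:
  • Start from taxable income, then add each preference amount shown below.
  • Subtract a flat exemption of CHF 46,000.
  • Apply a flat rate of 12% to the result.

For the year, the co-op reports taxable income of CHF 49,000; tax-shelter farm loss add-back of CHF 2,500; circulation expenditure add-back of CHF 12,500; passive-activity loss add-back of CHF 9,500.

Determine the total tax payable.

Regular tax:
  CHF 48,000 × 15% = CHF 7,200
  CHF 1,000 × 19% = CHF 190
  → CHF 7,390

Shadow minimum tax:
  Adjusted income: CHF 49,000 + CHF 2,500 + CHF 12,500 + CHF 9,500 = CHF 73,500
  Less exemption CHF 46,000 → base CHF 27,500
  CHF 27,500 × 12% = CHF 3,300

CHF 7,390 > CHF 3,300, so the regular tax governs.

CHF 7,390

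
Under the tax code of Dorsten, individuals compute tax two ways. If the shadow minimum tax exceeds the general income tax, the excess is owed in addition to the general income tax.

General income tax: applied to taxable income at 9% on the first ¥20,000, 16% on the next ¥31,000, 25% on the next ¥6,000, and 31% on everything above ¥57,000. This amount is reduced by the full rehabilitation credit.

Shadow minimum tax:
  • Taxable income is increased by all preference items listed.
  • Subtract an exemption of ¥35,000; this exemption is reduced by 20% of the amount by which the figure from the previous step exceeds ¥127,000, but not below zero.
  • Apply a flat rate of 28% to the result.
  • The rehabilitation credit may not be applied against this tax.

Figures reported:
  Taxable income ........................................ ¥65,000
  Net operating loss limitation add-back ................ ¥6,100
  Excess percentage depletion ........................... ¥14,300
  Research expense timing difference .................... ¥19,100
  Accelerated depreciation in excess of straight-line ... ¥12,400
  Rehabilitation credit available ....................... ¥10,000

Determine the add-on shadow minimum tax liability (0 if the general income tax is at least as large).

¥22,192

General income tax:
  ¥20,000 × 9% = ¥1,800
  ¥31,000 × 16% = ¥4,960
  ¥6,000 × 25% = ¥1,500
  ¥8,000 × 31% = ¥2,480
  → ¥10,740
  Less rehabilitation credit ¥10,000 → ¥740

Shadow minimum tax:
  Adjusted income: ¥65,000 + ¥6,100 + ¥14,300 + ¥19,100 + ¥12,400 = ¥116,900
  Exemption: ¥116,900 ≤ ¥127,000, so full ¥35,000 applies
  Base: ¥116,900 − ¥35,000 = ¥81,900
  ¥81,900 × 28% = ¥22,932

Excess of shadow minimum tax over general income tax: ¥22,932 − ¥740 = ¥22,192.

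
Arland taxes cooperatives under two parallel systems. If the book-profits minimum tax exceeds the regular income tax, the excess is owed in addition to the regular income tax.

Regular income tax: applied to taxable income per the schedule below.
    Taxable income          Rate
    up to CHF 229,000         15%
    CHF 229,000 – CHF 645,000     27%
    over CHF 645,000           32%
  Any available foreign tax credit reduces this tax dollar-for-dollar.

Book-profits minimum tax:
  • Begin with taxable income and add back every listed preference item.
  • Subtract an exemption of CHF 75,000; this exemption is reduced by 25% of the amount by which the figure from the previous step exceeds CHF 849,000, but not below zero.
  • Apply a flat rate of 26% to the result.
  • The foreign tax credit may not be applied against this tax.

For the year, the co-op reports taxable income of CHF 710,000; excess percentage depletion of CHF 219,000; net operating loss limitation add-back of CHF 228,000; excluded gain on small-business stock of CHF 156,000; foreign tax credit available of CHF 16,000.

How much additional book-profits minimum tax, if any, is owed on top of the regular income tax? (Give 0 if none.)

CHF 189,910

Regular income tax:
  CHF 229,000 × 15% = CHF 34,350
  CHF 416,000 × 27% = CHF 112,320
  CHF 65,000 × 32% = CHF 20,800
  → CHF 167,470
  Less foreign tax credit CHF 16,000 → CHF 151,470

Book-profits minimum tax:
  Adjusted income: CHF 710,000 + CHF 219,000 + CHF 228,000 + CHF 156,000 = CHF 1,313,000
  Exemption: 25% × (CHF 1,313,000 − CHF 849,000) = CHF 116,000 ≥ CHF 75,000, so the exemption is fully phased out
  Base: CHF 1,313,000 − CHF 0 = CHF 1,313,000
  CHF 1,313,000 × 26% = CHF 341,380

Excess of book-profits minimum tax over regular income tax: CHF 341,380 − CHF 151,470 = CHF 189,910.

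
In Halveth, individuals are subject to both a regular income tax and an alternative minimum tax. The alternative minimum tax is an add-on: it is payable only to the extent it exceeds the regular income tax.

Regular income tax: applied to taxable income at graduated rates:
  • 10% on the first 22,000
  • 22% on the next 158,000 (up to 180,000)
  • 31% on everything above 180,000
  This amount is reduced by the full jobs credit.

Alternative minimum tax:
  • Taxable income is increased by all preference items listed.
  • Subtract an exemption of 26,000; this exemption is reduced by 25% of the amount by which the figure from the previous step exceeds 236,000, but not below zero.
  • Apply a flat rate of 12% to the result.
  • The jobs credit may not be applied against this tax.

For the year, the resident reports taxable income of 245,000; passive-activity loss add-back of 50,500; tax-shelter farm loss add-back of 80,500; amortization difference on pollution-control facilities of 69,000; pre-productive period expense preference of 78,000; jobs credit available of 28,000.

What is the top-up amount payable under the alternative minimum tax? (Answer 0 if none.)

Alternative minimum tax:
  Adjusted income: 245,000 + 50,500 + 80,500 + 69,000 + 78,000 = 523,000
  Exemption: 25% × (523,000 − 236,000) = 71,750 ≥ 26,000, so the exemption is fully phased out
  Base: 523,000 − 0 = 523,000
  523,000 × 12% = 62,760

Regular income tax:
  22,000 × 10% = 2,200
  158,000 × 22% = 34,760
  65,000 × 31% = 20,150
  → 57,110
  Less jobs credit 28,000 → 29,110

Excess of alternative minimum tax over regular income tax: 62,760 − 29,110 = 33,650.

33,650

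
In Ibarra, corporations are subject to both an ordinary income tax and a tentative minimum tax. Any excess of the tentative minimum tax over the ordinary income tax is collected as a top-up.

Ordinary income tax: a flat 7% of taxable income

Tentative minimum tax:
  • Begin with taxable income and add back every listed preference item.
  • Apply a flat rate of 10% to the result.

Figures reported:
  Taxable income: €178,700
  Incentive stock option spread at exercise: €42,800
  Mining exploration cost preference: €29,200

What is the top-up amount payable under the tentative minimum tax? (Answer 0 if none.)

Tentative minimum tax:
  Adjusted income: €178,700 + €42,800 + €29,200 = €250,700
  €250,700 × 10% = €25,070

Ordinary income tax:
  €178,700 × 7% = €12,509

Excess of tentative minimum tax over ordinary income tax: €25,070 − €12,509 = €12,561.

€12,561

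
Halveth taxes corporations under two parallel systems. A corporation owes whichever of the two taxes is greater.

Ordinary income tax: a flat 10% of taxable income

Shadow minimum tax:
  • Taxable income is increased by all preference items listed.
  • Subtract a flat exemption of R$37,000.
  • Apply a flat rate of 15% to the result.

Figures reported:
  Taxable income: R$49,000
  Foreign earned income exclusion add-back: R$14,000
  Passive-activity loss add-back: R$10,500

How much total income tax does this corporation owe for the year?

Shadow minimum tax:
  Adjusted income: R$49,000 + R$14,000 + R$10,500 = R$73,500
  Less exemption R$37,000 → base R$36,500
  R$36,500 × 15% = R$5,475

Ordinary income tax:
  R$49,000 × 10% = R$4,900

R$5,475 > R$4,900, so the shadow minimum tax is the binding amount.

R$5,475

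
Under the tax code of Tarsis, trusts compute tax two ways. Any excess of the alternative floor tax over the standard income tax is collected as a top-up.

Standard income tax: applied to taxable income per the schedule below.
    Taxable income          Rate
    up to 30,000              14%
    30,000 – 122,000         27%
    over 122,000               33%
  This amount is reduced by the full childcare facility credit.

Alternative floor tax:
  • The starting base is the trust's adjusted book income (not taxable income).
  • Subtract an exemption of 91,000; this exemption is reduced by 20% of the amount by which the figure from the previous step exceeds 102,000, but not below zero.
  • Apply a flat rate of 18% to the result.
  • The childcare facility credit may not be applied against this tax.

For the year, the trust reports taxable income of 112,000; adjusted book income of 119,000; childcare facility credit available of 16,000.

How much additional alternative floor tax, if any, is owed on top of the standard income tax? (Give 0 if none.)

0

Alternative floor tax:
  Base (adjusted book income): 119,000
  Exemption: 91,000 − 20% × (119,000 − 102,000) = 91,000 − 3,400 = 87,600
  Base: 119,000 − 87,600 = 31,400
  31,400 × 18% = 5,652

Standard income tax:
  30,000 × 14% = 4,200
  82,000 × 27% = 22,140
  → 26,340
  Less childcare facility credit 16,000 → 10,340

5,652 ≤ 10,340, so no add-on is due.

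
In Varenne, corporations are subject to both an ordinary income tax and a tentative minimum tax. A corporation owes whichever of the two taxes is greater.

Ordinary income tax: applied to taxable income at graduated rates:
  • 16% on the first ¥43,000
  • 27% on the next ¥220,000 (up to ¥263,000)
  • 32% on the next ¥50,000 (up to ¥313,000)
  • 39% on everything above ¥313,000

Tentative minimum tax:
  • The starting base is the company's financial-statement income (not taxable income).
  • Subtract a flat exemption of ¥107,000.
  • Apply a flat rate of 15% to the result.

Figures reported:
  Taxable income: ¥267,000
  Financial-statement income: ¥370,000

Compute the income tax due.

¥67,560

Ordinary income tax:
  ¥43,000 × 16% = ¥6,880
  ¥220,000 × 27% = ¥59,400
  ¥4,000 × 32% = ¥1,280
  → ¥67,560

Tentative minimum tax:
  Base (financial-statement income): ¥370,000
  Less exemption ¥107,000 → base ¥263,000
  ¥263,000 × 15% = ¥39,450

¥67,560 > ¥39,450, so the ordinary income tax governs.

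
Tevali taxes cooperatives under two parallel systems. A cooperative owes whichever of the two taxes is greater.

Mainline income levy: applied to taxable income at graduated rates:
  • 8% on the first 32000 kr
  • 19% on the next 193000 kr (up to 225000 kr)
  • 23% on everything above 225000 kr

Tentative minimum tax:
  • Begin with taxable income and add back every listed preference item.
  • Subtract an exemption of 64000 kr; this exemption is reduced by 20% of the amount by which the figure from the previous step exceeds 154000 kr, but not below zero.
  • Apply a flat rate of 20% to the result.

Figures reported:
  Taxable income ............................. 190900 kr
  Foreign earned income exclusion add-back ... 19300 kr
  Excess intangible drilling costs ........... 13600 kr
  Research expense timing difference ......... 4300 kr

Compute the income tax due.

Tentative minimum tax:
  Adjusted income: 190900 kr + 19300 kr + 13600 kr + 4300 kr = 228100 kr
  Exemption: 64000 kr − 20% × (228100 kr − 154000 kr) = 64000 kr − 14820 kr = 49180 kr
  Base: 228100 kr − 49180 kr = 178920 kr
  178920 kr × 20% = 35784 kr

Mainline income levy:
  32000 kr × 8% = 2560 kr
  158900 kr × 19% = 30191 kr
  → 32751 kr

35784 kr > 32751 kr, so the tentative minimum tax is the binding amount.

35784 kr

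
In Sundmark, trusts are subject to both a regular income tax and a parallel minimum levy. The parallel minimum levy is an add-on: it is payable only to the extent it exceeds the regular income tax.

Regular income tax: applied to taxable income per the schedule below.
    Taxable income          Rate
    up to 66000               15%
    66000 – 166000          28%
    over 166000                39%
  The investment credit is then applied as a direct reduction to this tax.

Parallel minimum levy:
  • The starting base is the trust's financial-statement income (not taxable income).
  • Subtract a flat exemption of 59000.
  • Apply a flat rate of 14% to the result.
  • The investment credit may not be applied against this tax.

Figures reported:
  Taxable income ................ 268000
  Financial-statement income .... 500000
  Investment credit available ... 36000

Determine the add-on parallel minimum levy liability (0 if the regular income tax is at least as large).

Parallel minimum levy:
  Base (financial-statement income): 500000
  Less exemption 59000 → base 441000
  441000 × 14% = 61740

Regular income tax:
  66000 × 15% = 9900
  100000 × 28% = 28000
  102000 × 39% = 39780
  → 77680
  Less investment credit 36000 → 41680

Excess of parallel minimum levy over regular income tax: 61740 − 41680 = 20060.

20060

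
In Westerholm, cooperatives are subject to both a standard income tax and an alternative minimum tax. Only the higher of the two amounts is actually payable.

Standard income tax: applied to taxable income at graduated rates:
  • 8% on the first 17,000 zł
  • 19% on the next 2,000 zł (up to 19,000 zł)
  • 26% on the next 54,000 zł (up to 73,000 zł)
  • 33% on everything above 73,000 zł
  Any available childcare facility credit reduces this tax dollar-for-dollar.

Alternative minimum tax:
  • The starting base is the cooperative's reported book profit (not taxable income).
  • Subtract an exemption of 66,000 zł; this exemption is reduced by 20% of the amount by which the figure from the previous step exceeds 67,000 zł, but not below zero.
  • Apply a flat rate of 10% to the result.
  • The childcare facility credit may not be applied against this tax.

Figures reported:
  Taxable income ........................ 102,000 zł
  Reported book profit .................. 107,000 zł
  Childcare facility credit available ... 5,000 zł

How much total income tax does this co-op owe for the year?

Standard income tax:
  17,000 zł × 8% = 1,360 zł
  2,000 zł × 19% = 380 zł
  54,000 zł × 26% = 14,040 zł
  29,000 zł × 33% = 9,570 zł
  → 25,350 zł
  Less childcare facility credit 5,000 zł → 20,350 zł

Alternative minimum tax:
  Base (reported book profit): 107,000 zł
  Exemption: 66,000 zł − 20% × (107,000 zł − 67,000 zł) = 66,000 zł − 8,000 zł = 58,000 zł
  Base: 107,000 zł − 58,000 zł = 49,000 zł
  49,000 zł × 10% = 4,900 zł

20,350 zł > 4,900 zł, so the standard income tax governs.

20,350 zł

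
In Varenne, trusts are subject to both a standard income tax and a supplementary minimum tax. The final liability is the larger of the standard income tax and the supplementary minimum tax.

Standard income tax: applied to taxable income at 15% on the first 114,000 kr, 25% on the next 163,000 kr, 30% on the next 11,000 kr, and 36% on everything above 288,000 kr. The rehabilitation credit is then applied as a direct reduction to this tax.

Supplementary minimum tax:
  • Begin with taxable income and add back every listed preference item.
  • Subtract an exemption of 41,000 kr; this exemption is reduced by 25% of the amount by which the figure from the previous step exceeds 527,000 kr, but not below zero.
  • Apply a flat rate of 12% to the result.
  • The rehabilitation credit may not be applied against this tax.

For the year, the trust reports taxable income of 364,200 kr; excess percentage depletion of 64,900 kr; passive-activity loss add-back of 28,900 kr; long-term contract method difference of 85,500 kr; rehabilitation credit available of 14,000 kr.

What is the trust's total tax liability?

74,582 kr

Standard income tax:
  114,000 kr × 15% = 17,100 kr
  163,000 kr × 25% = 40,750 kr
  11,000 kr × 30% = 3,300 kr
  76,200 kr × 36% = 27,432 kr
  → 88,582 kr
  Less rehabilitation credit 14,000 kr → 74,582 kr

Supplementary minimum tax:
  Adjusted income: 364,200 kr + 64,900 kr + 28,900 kr + 85,500 kr = 543,500 kr
  Exemption: 41,000 kr − 25% × (543,500 kr − 527,000 kr) = 41,000 kr − 4,125 kr = 36,875 kr
  Base: 543,500 kr − 36,875 kr = 506,625 kr
  506,625 kr × 12% = 60,795 kr

74,582 kr > 60,795 kr, so the standard income tax governs.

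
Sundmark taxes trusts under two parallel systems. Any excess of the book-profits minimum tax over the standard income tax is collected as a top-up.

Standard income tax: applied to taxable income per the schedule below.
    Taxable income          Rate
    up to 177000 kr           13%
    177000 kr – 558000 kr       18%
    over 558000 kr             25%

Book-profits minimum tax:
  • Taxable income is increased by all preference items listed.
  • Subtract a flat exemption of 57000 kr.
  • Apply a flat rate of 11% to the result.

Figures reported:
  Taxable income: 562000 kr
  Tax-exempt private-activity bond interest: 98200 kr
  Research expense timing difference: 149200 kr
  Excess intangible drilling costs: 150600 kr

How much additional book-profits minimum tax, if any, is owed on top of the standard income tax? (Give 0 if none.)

Standard income tax:
  177000 kr × 13% = 23010 kr
  381000 kr × 18% = 68580 kr
  4000 kr × 25% = 1000 kr
  → 92590 kr

Book-profits minimum tax:
  Adjusted income: 562000 kr + 98200 kr + 149200 kr + 150600 kr = 960000 kr
  Less exemption 57000 kr → base 903000 kr
  903000 kr × 11% = 99330 kr

Excess of book-profits minimum tax over standard income tax: 99330 kr − 92590 kr = 6740 kr.

6740 kr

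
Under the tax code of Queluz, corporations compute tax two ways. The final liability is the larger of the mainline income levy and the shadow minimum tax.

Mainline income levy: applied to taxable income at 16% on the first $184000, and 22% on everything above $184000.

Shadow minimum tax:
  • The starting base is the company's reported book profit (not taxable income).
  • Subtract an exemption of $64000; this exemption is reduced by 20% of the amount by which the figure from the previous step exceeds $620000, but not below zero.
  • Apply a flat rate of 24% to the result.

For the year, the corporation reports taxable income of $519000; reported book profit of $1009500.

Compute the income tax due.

Shadow minimum tax:
  Base (reported book profit): $1009500
  Exemption: 20% × ($1009500 − $620000) = $77900 ≥ $64000, so the exemption is fully phased out
  Base: $1009500 − $0 = $1009500
  $1009500 × 24% = $242280

Mainline income levy:
  $184000 × 16% = $29440
  $335000 × 22% = $73700
  → $103140

$242280 > $103140, so the shadow minimum tax is the binding amount.

$242280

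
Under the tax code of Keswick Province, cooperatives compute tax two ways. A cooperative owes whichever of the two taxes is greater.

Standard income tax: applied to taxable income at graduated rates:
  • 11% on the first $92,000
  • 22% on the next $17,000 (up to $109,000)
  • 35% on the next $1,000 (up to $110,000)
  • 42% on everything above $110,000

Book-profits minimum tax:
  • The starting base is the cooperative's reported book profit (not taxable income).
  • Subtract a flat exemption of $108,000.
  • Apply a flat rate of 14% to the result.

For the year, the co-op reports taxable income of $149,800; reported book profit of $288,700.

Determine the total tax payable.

Standard income tax:
  $92,000 × 11% = $10,120
  $17,000 × 22% = $3,740
  $1,000 × 35% = $350
  $39,800 × 42% = $16,716
  → $30,926

Book-profits minimum tax:
  Base (reported book profit): $288,700
  Less exemption $108,000 → base $180,700
  $180,700 × 14% = $25,298

$30,926 > $25,298, so the standard income tax governs.

$30,926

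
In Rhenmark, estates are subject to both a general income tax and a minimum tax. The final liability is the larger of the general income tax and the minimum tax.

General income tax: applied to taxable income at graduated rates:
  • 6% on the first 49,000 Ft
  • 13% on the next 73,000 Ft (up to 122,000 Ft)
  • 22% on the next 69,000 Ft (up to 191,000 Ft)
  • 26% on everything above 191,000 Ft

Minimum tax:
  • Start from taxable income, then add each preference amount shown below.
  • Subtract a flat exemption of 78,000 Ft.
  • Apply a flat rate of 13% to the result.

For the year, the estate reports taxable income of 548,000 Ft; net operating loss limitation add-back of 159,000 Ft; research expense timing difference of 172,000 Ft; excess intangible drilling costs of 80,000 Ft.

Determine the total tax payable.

120,430 Ft

General income tax:
  49,000 Ft × 6% = 2,940 Ft
  73,000 Ft × 13% = 9,490 Ft
  69,000 Ft × 22% = 15,180 Ft
  357,000 Ft × 26% = 92,820 Ft
  → 120,430 Ft

Minimum tax:
  Adjusted income: 548,000 Ft + 159,000 Ft + 172,000 Ft + 80,000 Ft = 959,000 Ft
  Less exemption 78,000 Ft → base 881,000 Ft
  881,000 Ft × 13% = 114,530 Ft

120,430 Ft > 114,530 Ft, so the general income tax governs.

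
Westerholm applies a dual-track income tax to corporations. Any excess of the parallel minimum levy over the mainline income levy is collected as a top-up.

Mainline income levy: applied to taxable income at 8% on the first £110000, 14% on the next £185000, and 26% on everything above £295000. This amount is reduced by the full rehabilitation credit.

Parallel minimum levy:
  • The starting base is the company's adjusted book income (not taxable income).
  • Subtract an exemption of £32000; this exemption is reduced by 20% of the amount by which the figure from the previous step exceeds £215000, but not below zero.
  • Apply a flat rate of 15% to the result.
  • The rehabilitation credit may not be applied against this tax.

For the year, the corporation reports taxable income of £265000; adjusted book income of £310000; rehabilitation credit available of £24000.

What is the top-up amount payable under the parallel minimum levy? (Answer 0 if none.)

£38050

Parallel minimum levy:
  Base (adjusted book income): £310000
  Exemption: £32000 − 20% × (£310000 − £215000) = £32000 − £19000 = £13000
  Base: £310000 − £13000 = £297000
  £297000 × 15% = £44550

Mainline income levy:
  £110000 × 8% = £8800
  £155000 × 14% = £21700
  → £30500
  Less rehabilitation credit £24000 → £6500

Excess of parallel minimum levy over mainline income levy: £44550 − £6500 = £38050.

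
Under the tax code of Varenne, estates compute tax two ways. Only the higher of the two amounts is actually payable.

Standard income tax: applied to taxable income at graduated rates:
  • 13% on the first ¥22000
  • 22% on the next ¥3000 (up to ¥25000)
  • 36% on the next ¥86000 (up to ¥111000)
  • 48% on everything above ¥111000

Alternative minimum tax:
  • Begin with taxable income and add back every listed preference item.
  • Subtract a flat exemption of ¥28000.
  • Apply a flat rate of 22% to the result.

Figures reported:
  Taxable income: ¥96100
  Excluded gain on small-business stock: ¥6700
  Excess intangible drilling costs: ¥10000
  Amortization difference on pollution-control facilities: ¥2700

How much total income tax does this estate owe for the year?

¥29116

Alternative minimum tax:
  Adjusted income: ¥96100 + ¥6700 + ¥10000 + ¥2700 = ¥115500
  Less exemption ¥28000 → base ¥87500
  ¥87500 × 22% = ¥19250

Standard income tax:
  ¥22000 × 13% = ¥2860
  ¥3000 × 22% = ¥660
  ¥71100 × 36% = ¥25596
  → ¥29116

¥29116 > ¥19250, so the standard income tax governs.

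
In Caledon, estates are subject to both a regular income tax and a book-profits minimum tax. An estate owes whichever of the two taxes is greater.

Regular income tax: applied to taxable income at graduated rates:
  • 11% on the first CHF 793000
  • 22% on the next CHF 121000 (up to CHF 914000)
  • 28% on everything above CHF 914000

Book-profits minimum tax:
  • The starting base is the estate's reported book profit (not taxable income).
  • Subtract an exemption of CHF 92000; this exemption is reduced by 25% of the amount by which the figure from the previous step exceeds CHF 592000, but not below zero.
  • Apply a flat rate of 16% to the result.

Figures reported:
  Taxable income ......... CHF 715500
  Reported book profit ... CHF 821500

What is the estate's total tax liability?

Regular income tax:
  CHF 715500 × 11% = CHF 78705

Book-profits minimum tax:
  Base (reported book profit): CHF 821500
  Exemption: CHF 92000 − 25% × (CHF 821500 − CHF 592000) = CHF 92000 − CHF 57375 = CHF 34625
  Base: CHF 821500 − CHF 34625 = CHF 786875
  CHF 786875 × 16% = CHF 125900

CHF 125900 > CHF 78705, so the book-profits minimum tax is the binding amount.

CHF 125900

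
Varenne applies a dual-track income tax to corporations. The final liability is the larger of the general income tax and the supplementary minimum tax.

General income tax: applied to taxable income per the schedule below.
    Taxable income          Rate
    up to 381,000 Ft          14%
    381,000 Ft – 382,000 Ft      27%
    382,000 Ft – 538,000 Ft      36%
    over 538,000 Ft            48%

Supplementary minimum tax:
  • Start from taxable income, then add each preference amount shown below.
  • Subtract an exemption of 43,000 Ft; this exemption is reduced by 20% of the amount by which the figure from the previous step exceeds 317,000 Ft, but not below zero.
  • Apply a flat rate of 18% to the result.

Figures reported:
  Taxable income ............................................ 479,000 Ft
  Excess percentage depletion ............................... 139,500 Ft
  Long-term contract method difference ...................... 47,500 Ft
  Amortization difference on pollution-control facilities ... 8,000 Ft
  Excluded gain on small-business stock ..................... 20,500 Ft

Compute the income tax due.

General income tax:
  381,000 Ft × 14% = 53,340 Ft
  1,000 Ft × 27% = 270 Ft
  97,000 Ft × 36% = 34,920 Ft
  → 88,530 Ft

Supplementary minimum tax:
  Adjusted income: 479,000 Ft + 139,500 Ft + 47,500 Ft + 8,000 Ft + 20,500 Ft = 694,500 Ft
  Exemption: 20% × (694,500 Ft − 317,000 Ft) = 75,500 Ft ≥ 43,000 Ft, so the exemption is fully phased out
  Base: 694,500 Ft − 0 Ft = 694,500 Ft
  694,500 Ft × 18% = 125,010 Ft

125,010 Ft > 88,530 Ft, so the supplementary minimum tax is the binding amount.

125,010 Ft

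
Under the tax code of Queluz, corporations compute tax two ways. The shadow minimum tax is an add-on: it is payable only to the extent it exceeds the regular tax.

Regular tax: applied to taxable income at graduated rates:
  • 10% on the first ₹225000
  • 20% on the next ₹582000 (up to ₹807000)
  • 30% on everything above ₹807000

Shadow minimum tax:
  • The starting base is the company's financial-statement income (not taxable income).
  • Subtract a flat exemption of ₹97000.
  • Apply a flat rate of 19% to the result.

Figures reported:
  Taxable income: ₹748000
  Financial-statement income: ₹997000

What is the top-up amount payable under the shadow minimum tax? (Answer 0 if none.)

Regular tax:
  ₹225000 × 10% = ₹22500
  ₹523000 × 20% = ₹104600
  → ₹127100

Shadow minimum tax:
  Base (financial-statement income): ₹997000
  Less exemption ₹97000 → base ₹900000
  ₹900000 × 19% = ₹171000

Excess of shadow minimum tax over regular tax: ₹171000 − ₹127100 = ₹43900.

₹43900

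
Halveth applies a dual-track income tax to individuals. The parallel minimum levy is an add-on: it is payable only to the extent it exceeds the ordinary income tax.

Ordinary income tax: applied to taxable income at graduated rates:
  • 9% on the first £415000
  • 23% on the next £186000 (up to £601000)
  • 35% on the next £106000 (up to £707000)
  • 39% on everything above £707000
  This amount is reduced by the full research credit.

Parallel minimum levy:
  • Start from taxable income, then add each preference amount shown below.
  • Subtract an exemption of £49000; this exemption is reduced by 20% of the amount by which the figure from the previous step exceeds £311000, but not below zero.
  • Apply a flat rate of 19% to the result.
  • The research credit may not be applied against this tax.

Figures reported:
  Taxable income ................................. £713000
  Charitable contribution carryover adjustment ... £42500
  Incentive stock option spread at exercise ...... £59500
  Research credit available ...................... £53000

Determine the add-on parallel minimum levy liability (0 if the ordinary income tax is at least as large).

£88280

Ordinary income tax:
  £415000 × 9% = £37350
  £186000 × 23% = £42780
  £106000 × 35% = £37100
  £6000 × 39% = £2340
  → £119570
  Less research credit £53000 → £66570

Parallel minimum levy:
  Adjusted income: £713000 + £42500 + £59500 = £815000
  Exemption: 20% × (£815000 − £311000) = £100800 ≥ £49000, so the exemption is fully phased out
  Base: £815000 − £0 = £815000
  £815000 × 19% = £154850

Excess of parallel minimum levy over ordinary income tax: £154850 − £66570 = £88280.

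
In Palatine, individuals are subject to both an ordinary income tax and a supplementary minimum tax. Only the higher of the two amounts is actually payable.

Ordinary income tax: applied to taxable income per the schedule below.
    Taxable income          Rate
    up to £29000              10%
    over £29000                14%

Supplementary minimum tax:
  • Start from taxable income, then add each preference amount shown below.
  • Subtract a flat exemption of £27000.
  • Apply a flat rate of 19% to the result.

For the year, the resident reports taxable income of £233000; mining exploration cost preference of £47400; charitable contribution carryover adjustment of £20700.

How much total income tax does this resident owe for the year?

£52079

Supplementary minimum tax:
  Adjusted income: £233000 + £47400 + £20700 = £301100
  Less exemption £27000 → base £274100
  £274100 × 19% = £52079

Ordinary income tax:
  £29000 × 10% = £2900
  £204000 × 14% = £28560
  → £31460

£52079 > £31460, so the supplementary minimum tax is the binding amount.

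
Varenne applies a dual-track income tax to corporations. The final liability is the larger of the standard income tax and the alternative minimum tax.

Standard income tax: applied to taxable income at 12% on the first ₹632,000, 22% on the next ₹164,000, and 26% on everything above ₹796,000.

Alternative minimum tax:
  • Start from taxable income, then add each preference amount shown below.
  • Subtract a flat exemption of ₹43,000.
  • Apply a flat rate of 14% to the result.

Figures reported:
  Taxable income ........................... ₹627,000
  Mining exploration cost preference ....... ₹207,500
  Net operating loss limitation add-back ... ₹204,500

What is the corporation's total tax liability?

Alternative minimum tax:
  Adjusted income: ₹627,000 + ₹207,500 + ₹204,500 = ₹1,039,000
  Less exemption ₹43,000 → base ₹996,000
  ₹996,000 × 14% = ₹139,440

Standard income tax:
  ₹627,000 × 12% = ₹75,240

₹139,440 > ₹75,240, so the alternative minimum tax is the binding amount.

₹139,440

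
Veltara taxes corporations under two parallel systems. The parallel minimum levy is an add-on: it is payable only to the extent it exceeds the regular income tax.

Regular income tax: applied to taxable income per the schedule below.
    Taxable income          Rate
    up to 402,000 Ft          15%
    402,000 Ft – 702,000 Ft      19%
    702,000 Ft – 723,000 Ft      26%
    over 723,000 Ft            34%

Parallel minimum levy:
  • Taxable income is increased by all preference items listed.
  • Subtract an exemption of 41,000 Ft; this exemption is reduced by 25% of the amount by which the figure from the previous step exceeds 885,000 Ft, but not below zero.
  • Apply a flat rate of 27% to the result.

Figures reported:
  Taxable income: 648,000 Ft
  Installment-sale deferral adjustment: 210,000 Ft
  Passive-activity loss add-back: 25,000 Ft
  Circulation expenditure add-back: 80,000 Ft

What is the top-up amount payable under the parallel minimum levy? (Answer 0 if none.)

147,165 Ft

Parallel minimum levy:
  Adjusted income: 648,000 Ft + 210,000 Ft + 25,000 Ft + 80,000 Ft = 963,000 Ft
  Exemption: 41,000 Ft − 25% × (963,000 Ft − 885,000 Ft) = 41,000 Ft − 19,500 Ft = 21,500 Ft
  Base: 963,000 Ft − 21,500 Ft = 941,500 Ft
  941,500 Ft × 27% = 254,205 Ft

Regular income tax:
  402,000 Ft × 15% = 60,300 Ft
  246,000 Ft × 19% = 46,740 Ft
  → 107,040 Ft

Excess of parallel minimum levy over regular income tax: 254,205 Ft − 107,040 Ft = 147,165 Ft.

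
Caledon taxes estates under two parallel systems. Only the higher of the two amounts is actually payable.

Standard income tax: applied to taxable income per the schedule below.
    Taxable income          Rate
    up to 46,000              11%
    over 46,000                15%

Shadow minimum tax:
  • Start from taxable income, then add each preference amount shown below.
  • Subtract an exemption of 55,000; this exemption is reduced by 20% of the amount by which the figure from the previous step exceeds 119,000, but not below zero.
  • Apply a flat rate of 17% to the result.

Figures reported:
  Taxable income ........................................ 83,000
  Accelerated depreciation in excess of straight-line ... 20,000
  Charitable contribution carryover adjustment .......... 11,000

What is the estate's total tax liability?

10,610

Shadow minimum tax:
  Adjusted income: 83,000 + 20,000 + 11,000 = 114,000
  Exemption: 114,000 ≤ 119,000, so full 55,000 applies
  Base: 114,000 − 55,000 = 59,000
  59,000 × 17% = 10,030

Standard income tax:
  46,000 × 11% = 5,060
  37,000 × 15% = 5,550
  → 10,610

10,610 > 10,030, so the standard income tax governs.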